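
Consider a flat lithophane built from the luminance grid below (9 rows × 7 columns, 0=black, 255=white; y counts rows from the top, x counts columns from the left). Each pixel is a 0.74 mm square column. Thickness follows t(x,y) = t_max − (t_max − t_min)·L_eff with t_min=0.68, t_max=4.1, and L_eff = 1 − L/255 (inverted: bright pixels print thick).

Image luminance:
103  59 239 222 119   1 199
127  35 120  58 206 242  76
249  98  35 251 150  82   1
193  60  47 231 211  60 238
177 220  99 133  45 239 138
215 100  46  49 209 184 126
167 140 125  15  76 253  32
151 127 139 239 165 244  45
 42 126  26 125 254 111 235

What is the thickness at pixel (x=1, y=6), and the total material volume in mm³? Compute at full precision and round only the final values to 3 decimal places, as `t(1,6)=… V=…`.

t(1,6)=2.558 V=86.099

span = t_max - t_min = 4.1 - 0.68 = 3.420
L(1,6) = 140, L_eff = 1 - 140/255 = 0.450980 (inverted)
t(1,6) = 4.1 - 3.420·0.450980 = 2.558
Σt over all 9·7 pixels = 668223/4250 ≈ 157.2289412
V = pitch²·Σt = 0.74²·668223/4250 = 86.099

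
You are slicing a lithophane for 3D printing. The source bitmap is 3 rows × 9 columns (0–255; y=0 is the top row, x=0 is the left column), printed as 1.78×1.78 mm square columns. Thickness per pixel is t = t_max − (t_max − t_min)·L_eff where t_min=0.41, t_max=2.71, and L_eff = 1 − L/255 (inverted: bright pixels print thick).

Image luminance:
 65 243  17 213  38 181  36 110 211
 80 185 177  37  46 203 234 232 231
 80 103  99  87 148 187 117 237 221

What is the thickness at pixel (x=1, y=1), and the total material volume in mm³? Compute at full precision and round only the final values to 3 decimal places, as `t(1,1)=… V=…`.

span = t_max - t_min = 2.71 - 0.41 = 2.300
L(1,1) = 185, L_eff = 1 - 185/255 = 0.274510 (inverted)
t(1,1) = 2.71 - 2.300·0.274510 = 2.079
Σt over all 3·9 pixels = 46417/1020 ≈ 45.5068627
V = pitch²·Σt = 1.78²·46417/1020 = 144.184

t(1,1)=2.079 V=144.184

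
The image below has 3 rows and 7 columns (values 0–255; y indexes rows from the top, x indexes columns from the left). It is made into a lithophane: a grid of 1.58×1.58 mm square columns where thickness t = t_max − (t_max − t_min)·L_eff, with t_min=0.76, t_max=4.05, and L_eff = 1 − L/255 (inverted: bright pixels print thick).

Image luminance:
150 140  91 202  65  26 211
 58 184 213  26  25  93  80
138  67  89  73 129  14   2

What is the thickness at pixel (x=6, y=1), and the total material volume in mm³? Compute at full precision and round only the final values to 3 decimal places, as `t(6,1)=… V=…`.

t(6,1)=1.792 V=106.707

span = t_max - t_min = 4.05 - 0.76 = 3.290
L(6,1) = 80, L_eff = 1 - 80/255 = 0.686275 (inverted)
t(6,1) = 4.05 - 3.290·0.686275 = 1.792
Σt over all 3·7 pixels = 90832/2125 ≈ 42.7444706
V = pitch²·Σt = 1.58²·90832/2125 = 106.707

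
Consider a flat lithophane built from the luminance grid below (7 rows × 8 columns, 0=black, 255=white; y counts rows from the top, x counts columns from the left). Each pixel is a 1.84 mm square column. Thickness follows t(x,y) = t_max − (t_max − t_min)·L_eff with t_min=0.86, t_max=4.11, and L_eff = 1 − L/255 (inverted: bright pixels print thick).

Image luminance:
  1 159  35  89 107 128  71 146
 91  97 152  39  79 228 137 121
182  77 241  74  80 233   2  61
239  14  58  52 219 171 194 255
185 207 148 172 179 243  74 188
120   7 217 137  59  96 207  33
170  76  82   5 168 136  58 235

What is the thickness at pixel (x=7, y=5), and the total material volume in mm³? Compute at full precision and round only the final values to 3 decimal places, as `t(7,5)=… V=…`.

t(7,5)=1.281 V=466.566

span = t_max - t_min = 4.11 - 0.86 = 3.250
L(7,5) = 33, L_eff = 1 - 33/255 = 0.870588 (inverted)
t(7,5) = 4.11 - 3.250·0.870588 = 1.281
Σt over all 7·8 pixels = 351413/2550 ≈ 137.8090196
V = pitch²·Σt = 1.84²·351413/2550 = 466.566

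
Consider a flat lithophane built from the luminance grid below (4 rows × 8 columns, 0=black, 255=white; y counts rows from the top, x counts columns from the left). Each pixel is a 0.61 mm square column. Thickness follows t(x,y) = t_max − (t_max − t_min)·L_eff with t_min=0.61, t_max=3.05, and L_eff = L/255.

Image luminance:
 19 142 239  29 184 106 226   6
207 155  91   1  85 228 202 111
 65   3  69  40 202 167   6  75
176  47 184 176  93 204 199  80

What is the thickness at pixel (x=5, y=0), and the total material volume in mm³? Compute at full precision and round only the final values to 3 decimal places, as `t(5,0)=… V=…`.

t(5,0)=2.036 V=22.727

span = t_max - t_min = 3.05 - 0.61 = 2.440
L(5,0) = 106, L_eff = 106/255 = 0.415686
t(5,0) = 3.05 - 2.440·0.415686 = 2.036
Σt over all 4·8 pixels = 389363/6375 ≈ 61.0765490
V = pitch²·Σt = 0.61²·389363/6375 = 22.727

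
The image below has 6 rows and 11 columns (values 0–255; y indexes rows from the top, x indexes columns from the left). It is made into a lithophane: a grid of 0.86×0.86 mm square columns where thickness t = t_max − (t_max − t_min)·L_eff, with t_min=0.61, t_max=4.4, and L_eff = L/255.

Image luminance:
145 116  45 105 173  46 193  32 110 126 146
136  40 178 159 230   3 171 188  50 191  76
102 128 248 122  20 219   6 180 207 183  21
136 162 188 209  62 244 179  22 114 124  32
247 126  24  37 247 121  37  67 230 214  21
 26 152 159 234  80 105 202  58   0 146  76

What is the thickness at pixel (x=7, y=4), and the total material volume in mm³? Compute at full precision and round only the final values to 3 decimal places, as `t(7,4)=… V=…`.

t(7,4)=3.404 V=124.905

span = t_max - t_min = 4.4 - 0.61 = 3.790
L(7,4) = 67, L_eff = 67/255 = 0.262745
t(7,4) = 4.4 - 3.790·0.262745 = 3.404
Σt over all 6·11 pixels = 1076624/6375 ≈ 168.8821961
V = pitch²·Σt = 0.86²·1076624/6375 = 124.905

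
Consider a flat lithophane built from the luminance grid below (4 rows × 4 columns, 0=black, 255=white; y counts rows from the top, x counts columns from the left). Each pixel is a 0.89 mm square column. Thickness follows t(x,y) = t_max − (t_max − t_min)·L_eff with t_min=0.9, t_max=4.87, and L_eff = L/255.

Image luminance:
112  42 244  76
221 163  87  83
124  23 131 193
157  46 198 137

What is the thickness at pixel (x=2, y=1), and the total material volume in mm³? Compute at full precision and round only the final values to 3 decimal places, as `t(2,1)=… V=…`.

t(2,1)=3.516 V=36.600

span = t_max - t_min = 4.87 - 0.9 = 3.970
L(2,1) = 87, L_eff = 87/255 = 0.341176
t(2,1) = 4.87 - 3.970·0.341176 = 3.516
Σt over all 4·4 pixels = 392757/8500 ≈ 46.2067059
V = pitch²·Σt = 0.89²·392757/8500 = 36.600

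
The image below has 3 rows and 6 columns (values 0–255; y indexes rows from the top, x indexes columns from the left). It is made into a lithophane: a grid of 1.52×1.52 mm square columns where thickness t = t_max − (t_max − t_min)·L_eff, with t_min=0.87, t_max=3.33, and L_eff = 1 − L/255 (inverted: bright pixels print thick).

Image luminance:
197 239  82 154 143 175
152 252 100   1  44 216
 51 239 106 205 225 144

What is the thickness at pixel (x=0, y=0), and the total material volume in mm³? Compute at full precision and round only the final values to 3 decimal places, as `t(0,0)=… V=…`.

t(0,0)=2.770 V=96.917

span = t_max - t_min = 3.33 - 0.87 = 2.460
L(0,0) = 197, L_eff = 1 - 197/255 = 0.227451 (inverted)
t(0,0) = 3.33 - 2.460·0.227451 = 2.770
Σt over all 3·6 pixels = 17828/425 ≈ 41.9482353
V = pitch²·Σt = 1.52²·17828/425 = 96.917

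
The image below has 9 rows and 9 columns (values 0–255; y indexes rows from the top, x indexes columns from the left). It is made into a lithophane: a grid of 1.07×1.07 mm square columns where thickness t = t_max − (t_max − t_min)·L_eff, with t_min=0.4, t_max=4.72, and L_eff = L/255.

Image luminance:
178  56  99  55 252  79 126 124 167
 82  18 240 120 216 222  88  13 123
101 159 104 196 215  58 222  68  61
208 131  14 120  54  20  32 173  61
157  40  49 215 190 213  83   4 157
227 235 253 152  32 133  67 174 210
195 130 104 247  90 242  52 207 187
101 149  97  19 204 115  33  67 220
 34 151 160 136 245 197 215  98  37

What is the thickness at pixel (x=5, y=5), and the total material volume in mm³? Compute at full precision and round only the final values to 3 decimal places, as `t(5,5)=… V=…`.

span = t_max - t_min = 4.72 - 0.4 = 4.320
L(5,5) = 133, L_eff = 133/255 = 0.521569
t(5,5) = 4.72 - 4.320·0.521569 = 2.467
Σt over all 9·9 pixels = 431622/2125 ≈ 203.1162353
V = pitch²·Σt = 1.07²·431622/2125 = 232.548

t(5,5)=2.467 V=232.548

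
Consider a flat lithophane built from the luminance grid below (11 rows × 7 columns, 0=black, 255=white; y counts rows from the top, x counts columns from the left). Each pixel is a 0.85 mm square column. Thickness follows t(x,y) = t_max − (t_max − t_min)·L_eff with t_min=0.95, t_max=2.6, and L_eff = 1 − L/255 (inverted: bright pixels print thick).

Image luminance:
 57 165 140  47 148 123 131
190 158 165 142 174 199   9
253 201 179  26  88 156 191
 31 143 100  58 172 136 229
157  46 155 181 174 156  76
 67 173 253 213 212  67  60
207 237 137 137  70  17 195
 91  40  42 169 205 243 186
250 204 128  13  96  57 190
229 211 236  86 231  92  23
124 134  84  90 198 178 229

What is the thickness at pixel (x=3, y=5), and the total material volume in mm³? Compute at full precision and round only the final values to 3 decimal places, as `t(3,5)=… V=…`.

span = t_max - t_min = 2.6 - 0.95 = 1.650
L(3,5) = 213, L_eff = 1 - 213/255 = 0.164706 (inverted)
t(3,5) = 2.6 - 1.650·0.164706 = 2.328
Σt over all 11·7 pixels = 48763/340 ≈ 143.4205882
V = pitch²·Σt = 0.85²·48763/340 = 103.621

t(3,5)=2.328 V=103.621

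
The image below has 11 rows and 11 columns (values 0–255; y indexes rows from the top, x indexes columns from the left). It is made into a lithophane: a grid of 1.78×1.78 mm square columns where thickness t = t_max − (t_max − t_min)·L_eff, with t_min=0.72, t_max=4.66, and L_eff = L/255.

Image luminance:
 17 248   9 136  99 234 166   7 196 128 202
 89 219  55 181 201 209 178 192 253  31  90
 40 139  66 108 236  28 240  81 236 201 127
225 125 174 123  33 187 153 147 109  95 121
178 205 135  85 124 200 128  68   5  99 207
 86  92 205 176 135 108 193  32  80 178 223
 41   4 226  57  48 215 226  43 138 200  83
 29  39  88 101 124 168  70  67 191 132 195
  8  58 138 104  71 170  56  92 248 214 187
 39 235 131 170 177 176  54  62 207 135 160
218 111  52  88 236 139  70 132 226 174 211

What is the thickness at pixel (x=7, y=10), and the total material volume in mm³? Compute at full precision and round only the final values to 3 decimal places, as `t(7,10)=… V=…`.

span = t_max - t_min = 4.66 - 0.72 = 3.940
L(7,10) = 132, L_eff = 132/255 = 0.517647
t(7,10) = 4.66 - 3.940·0.517647 = 2.620
Σt over all 11·11 pixels = 267703/850 ≈ 314.9447059
V = pitch²·Σt = 1.78²·267703/850 = 997.871

t(7,10)=2.620 V=997.871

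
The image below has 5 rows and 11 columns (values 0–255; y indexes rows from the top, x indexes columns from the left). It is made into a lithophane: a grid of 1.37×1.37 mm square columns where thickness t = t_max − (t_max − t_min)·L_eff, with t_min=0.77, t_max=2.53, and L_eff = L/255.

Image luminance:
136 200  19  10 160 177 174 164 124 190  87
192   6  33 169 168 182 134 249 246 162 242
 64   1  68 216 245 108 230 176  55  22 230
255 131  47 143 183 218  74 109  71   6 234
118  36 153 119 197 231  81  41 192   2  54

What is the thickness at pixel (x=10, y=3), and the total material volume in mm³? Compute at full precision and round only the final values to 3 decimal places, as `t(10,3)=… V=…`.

t(10,3)=0.915 V=166.164

span = t_max - t_min = 2.53 - 0.77 = 1.760
L(10,3) = 234, L_eff = 234/255 = 0.917647
t(10,3) = 2.53 - 1.760·0.917647 = 0.915
Σt over all 5·11 pixels = 2257541/25500 ≈ 88.5310196
V = pitch²·Σt = 1.37²·2257541/25500 = 166.164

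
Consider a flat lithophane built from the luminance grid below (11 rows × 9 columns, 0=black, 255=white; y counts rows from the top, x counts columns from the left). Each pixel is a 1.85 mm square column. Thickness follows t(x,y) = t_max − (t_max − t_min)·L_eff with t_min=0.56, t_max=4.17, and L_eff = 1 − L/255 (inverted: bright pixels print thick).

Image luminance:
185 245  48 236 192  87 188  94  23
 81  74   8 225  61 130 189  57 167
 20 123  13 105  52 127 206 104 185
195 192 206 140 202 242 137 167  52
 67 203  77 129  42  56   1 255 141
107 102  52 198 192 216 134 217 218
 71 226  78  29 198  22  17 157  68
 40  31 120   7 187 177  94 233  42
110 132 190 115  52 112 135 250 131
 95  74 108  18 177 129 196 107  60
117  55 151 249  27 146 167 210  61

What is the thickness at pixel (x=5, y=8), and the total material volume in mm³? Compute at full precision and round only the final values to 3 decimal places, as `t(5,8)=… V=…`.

span = t_max - t_min = 4.17 - 0.56 = 3.610
L(5,8) = 112, L_eff = 1 - 112/255 = 0.560784 (inverted)
t(5,8) = 4.17 - 3.610·0.560784 = 2.146
Σt over all 11·9 pixels = 488918/2125 ≈ 230.0790588
V = pitch²·Σt = 1.85²·488918/2125 = 787.446

t(5,8)=2.146 V=787.446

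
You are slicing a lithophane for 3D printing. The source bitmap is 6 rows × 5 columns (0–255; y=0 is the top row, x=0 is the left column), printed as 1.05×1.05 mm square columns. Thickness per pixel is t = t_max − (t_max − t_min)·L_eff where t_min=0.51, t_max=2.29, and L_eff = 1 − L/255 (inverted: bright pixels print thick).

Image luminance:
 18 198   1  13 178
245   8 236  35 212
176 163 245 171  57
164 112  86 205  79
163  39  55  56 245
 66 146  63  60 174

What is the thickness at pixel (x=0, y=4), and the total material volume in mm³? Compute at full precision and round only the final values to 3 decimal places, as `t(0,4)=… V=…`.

span = t_max - t_min = 2.29 - 0.51 = 1.780
L(0,4) = 163, L_eff = 1 - 163/255 = 0.360784 (inverted)
t(0,4) = 2.29 - 1.780·0.360784 = 1.648
Σt over all 6·5 pixels = 86936/2125 ≈ 40.9110588
V = pitch²·Σt = 1.05²·86936/2125 = 45.104

t(0,4)=1.648 V=45.104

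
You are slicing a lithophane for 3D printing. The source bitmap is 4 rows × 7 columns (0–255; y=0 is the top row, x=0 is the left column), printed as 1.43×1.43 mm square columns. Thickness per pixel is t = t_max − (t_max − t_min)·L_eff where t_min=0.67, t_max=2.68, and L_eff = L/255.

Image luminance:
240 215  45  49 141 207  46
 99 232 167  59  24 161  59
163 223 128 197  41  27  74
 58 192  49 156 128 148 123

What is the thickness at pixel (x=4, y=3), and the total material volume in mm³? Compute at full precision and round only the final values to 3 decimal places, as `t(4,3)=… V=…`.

t(4,3)=1.671 V=97.824

span = t_max - t_min = 2.68 - 0.67 = 2.010
L(4,3) = 128, L_eff = 128/255 = 0.501961
t(4,3) = 2.68 - 2.010·0.501961 = 1.671
Σt over all 4·7 pixels = 47.838
V = pitch²·Σt = 1.43²·47.838 = 97.824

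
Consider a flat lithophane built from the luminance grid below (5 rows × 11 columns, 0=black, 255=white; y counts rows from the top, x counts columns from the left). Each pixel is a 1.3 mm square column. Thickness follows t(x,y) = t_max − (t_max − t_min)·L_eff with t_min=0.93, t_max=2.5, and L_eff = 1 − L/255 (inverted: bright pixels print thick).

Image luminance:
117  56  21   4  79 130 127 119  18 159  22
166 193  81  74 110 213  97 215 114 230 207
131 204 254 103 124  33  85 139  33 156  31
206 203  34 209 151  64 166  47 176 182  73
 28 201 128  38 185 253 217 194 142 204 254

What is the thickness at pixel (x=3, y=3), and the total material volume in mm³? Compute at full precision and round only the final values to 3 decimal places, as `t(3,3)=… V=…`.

span = t_max - t_min = 2.5 - 0.93 = 1.570
L(3,3) = 209, L_eff = 1 - 209/255 = 0.180392 (inverted)
t(3,3) = 2.5 - 1.570·0.180392 = 2.217
Σt over all 5·11 pixels = 32463/340 ≈ 95.4794118
V = pitch²·Σt = 1.3²·32463/340 = 161.360

t(3,3)=2.217 V=161.360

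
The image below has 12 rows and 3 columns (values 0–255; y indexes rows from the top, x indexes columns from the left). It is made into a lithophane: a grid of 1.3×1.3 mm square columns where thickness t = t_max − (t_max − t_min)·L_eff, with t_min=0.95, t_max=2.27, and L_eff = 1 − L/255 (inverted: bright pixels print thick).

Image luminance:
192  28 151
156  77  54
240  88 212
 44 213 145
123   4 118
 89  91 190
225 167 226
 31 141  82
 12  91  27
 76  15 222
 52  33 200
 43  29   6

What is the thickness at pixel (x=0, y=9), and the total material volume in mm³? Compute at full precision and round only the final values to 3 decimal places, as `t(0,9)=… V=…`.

t(0,9)=1.343 V=91.855

span = t_max - t_min = 2.27 - 0.95 = 1.320
L(0,9) = 76, L_eff = 1 - 76/255 = 0.701961 (inverted)
t(0,9) = 2.27 - 1.320·0.701961 = 1.343
Σt over all 12·3 pixels = 54.352
V = pitch²·Σt = 1.3²·54.352 = 91.855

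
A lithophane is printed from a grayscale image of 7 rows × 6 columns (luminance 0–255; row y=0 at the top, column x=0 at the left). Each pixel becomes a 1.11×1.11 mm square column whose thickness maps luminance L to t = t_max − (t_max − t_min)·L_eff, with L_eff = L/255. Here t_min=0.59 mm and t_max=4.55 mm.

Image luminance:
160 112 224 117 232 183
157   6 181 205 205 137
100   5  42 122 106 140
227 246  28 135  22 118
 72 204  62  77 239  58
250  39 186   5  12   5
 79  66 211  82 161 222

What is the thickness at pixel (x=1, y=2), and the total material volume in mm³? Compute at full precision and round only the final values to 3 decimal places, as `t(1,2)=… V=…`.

span = t_max - t_min = 4.55 - 0.59 = 3.960
L(1,2) = 5, L_eff = 5/255 = 0.019608
t(1,2) = 4.55 - 3.960·0.019608 = 4.472
Σt over all 7·6 pixels = 93267/850 ≈ 109.7258824
V = pitch²·Σt = 1.11²·93267/850 = 135.193

t(1,2)=4.472 V=135.193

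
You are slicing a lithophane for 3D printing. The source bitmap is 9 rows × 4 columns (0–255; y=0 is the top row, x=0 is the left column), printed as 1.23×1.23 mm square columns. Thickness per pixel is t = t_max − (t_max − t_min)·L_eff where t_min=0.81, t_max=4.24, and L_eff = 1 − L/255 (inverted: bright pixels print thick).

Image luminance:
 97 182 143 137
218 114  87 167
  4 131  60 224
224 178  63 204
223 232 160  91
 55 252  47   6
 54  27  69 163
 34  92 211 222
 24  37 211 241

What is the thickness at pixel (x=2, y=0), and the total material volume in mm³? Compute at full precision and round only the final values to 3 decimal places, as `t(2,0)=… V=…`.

t(2,0)=2.733 V=139.436

span = t_max - t_min = 4.24 - 0.81 = 3.430
L(2,0) = 143, L_eff = 1 - 143/255 = 0.439216 (inverted)
t(2,0) = 4.24 - 3.430·0.439216 = 2.733
Σt over all 9·4 pixels = 587548/6375 ≈ 92.1643922
V = pitch²·Σt = 1.23²·587548/6375 = 139.436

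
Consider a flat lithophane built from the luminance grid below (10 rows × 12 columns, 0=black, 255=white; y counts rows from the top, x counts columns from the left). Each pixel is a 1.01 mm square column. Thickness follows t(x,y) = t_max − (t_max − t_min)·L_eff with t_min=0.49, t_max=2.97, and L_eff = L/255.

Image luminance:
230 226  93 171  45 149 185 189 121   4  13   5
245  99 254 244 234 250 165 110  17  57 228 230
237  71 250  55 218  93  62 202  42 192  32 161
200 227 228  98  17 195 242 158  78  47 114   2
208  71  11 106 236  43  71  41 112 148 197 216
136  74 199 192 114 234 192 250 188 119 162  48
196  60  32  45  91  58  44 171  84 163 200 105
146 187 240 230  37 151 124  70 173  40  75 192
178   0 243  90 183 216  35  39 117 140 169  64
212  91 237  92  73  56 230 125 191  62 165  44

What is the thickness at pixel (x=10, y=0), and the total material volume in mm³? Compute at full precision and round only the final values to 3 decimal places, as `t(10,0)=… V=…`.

t(10,0)=2.844 V=203.647

span = t_max - t_min = 2.97 - 0.49 = 2.480
L(10,0) = 13, L_eff = 13/255 = 0.050980
t(10,0) = 2.97 - 2.480·0.050980 = 2.844
Σt over all 10·12 pixels = 424224/2125 ≈ 199.6348235
V = pitch²·Σt = 1.01²·424224/2125 = 203.647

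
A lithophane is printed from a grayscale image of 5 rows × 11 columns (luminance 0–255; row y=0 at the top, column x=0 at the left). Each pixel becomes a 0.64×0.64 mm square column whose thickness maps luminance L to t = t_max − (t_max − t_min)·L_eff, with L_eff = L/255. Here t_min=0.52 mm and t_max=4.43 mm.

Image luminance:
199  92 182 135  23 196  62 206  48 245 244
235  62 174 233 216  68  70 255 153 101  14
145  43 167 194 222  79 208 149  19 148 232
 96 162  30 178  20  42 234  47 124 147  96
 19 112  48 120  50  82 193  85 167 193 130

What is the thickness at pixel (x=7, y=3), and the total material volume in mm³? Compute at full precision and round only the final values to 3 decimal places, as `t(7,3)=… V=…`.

t(7,3)=3.709 V=54.617

span = t_max - t_min = 4.43 - 0.52 = 3.910
L(7,3) = 47, L_eff = 47/255 = 0.184314
t(7,3) = 4.43 - 3.910·0.184314 = 3.709
Σt over all 5·11 pixels = 133.342
V = pitch²·Σt = 0.64²·133.342 = 54.617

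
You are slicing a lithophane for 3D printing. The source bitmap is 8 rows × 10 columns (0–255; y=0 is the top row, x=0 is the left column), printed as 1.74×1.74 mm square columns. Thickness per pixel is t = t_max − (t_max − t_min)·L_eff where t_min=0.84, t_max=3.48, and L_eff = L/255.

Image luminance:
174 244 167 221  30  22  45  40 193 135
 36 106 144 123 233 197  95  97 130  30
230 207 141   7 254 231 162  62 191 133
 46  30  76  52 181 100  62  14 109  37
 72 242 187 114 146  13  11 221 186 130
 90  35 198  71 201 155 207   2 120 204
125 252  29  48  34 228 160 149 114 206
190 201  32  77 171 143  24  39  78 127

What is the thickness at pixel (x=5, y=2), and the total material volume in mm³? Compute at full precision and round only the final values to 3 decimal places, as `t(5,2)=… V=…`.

t(5,2)=1.088 V=535.112

span = t_max - t_min = 3.48 - 0.84 = 2.640
L(5,2) = 231, L_eff = 231/255 = 0.905882
t(5,2) = 3.48 - 2.640·0.905882 = 1.088
Σt over all 8·10 pixels = 375582/2125 ≈ 176.7444706
V = pitch²·Σt = 1.74²·375582/2125 = 535.112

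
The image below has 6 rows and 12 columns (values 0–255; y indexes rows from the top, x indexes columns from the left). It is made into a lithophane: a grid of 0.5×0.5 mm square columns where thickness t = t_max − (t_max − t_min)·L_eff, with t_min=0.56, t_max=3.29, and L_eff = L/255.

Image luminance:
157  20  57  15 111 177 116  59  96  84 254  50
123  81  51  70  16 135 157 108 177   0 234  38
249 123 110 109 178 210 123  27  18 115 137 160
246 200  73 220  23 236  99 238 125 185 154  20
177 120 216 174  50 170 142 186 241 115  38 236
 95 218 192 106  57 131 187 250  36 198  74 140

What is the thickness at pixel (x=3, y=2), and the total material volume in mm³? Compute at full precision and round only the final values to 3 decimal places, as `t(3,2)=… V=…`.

span = t_max - t_min = 3.29 - 0.56 = 2.730
L(3,2) = 109, L_eff = 109/255 = 0.427451
t(3,2) = 3.29 - 2.730·0.427451 = 2.123
Σt over all 6·12 pixels = 1165997/8500 ≈ 137.1761176
V = pitch²·Σt = 0.5²·1165997/8500 = 34.294

t(3,2)=2.123 V=34.294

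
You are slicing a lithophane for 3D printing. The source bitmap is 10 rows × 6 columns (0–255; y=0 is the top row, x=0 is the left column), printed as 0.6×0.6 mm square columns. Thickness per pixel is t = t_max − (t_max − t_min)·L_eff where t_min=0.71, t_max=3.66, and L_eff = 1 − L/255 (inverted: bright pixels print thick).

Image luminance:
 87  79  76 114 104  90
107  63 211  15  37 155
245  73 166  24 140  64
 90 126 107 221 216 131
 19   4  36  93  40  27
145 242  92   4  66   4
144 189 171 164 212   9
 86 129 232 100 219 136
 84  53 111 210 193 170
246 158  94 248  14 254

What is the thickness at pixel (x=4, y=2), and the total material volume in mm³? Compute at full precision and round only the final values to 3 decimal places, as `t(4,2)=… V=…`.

t(4,2)=2.330 V=45.068

span = t_max - t_min = 3.66 - 0.71 = 2.950
L(4,2) = 140, L_eff = 1 - 140/255 = 0.450980 (inverted)
t(4,2) = 3.66 - 2.950·0.450980 = 2.330
Σt over all 10·6 pixels = 638461/5100 ≈ 125.1884314
V = pitch²·Σt = 0.6²·638461/5100 = 45.068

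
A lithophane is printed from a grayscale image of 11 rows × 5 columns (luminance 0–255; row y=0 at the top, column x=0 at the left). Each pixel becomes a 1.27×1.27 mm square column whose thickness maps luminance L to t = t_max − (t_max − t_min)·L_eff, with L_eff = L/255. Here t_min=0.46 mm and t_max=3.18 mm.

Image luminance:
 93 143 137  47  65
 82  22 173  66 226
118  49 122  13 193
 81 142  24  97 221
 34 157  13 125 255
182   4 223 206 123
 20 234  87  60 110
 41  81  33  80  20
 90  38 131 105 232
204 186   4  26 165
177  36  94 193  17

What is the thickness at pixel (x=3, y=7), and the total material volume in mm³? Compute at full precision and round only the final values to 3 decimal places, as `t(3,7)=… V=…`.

t(3,7)=2.327 V=180.591

span = t_max - t_min = 3.18 - 0.46 = 2.720
L(3,7) = 80, L_eff = 80/255 = 0.313725
t(3,7) = 3.18 - 2.720·0.313725 = 2.327
Σt over all 11·5 pixels = 3359/30 ≈ 111.9666667
V = pitch²·Σt = 1.27²·3359/30 = 180.591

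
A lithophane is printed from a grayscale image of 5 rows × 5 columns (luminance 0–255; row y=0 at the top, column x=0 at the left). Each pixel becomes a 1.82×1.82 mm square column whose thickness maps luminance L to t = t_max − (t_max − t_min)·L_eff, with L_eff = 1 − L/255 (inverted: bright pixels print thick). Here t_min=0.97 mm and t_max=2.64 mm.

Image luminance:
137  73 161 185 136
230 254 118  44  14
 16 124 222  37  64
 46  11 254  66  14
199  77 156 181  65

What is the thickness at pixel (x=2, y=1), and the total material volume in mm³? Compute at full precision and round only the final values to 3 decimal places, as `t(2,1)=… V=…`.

t(2,1)=1.743 V=142.888

span = t_max - t_min = 2.64 - 0.97 = 1.670
L(2,1) = 118, L_eff = 1 - 118/255 = 0.537255 (inverted)
t(2,1) = 2.64 - 1.670·0.537255 = 1.743
Σt over all 5·5 pixels = 1100003/25500 ≈ 43.1373725
V = pitch²·Σt = 1.82²·1100003/25500 = 142.888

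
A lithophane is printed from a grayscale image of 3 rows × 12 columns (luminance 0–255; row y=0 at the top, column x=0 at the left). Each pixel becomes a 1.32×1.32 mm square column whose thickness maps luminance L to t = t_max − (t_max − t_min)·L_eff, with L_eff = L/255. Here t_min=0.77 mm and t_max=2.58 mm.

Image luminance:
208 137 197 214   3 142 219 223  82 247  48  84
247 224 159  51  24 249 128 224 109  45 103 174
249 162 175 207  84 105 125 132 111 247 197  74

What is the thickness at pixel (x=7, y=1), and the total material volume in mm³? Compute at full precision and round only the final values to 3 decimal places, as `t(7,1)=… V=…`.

span = t_max - t_min = 2.58 - 0.77 = 1.810
L(7,1) = 224, L_eff = 224/255 = 0.878431
t(7,1) = 2.58 - 1.810·0.878431 = 0.990
Σt over all 3·12 pixels = 463137/8500 ≈ 54.4867059
V = pitch²·Σt = 1.32²·463137/8500 = 94.938

t(7,1)=0.990 V=94.938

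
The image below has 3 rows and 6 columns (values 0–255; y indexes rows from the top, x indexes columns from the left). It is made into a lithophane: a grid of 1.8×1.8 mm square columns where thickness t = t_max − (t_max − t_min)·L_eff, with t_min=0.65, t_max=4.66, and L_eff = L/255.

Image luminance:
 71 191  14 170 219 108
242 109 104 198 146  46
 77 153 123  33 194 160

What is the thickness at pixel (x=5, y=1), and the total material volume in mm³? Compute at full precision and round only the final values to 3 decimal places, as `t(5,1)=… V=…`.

span = t_max - t_min = 4.66 - 0.65 = 4.010
L(5,1) = 46, L_eff = 46/255 = 0.180392
t(5,1) = 4.66 - 4.010·0.180392 = 3.937
Σt over all 3·6 pixels = 198897/4250 ≈ 46.7992941
V = pitch²·Σt = 1.8²·198897/4250 = 151.630

t(5,1)=3.937 V=151.630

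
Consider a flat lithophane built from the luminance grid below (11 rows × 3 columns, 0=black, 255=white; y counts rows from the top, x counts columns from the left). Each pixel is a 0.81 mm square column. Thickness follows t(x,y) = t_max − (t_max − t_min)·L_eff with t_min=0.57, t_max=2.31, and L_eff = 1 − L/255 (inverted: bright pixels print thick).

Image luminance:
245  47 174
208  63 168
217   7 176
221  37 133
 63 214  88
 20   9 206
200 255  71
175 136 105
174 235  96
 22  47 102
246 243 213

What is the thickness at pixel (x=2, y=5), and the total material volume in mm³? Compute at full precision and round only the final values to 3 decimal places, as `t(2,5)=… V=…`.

t(2,5)=1.976 V=33.007

span = t_max - t_min = 2.31 - 0.57 = 1.740
L(2,5) = 206, L_eff = 1 - 206/255 = 0.192157 (inverted)
t(2,5) = 2.31 - 1.740·0.192157 = 1.976
Σt over all 11·3 pixels = 427613/8500 ≈ 50.3074118
V = pitch²·Σt = 0.81²·427613/8500 = 33.007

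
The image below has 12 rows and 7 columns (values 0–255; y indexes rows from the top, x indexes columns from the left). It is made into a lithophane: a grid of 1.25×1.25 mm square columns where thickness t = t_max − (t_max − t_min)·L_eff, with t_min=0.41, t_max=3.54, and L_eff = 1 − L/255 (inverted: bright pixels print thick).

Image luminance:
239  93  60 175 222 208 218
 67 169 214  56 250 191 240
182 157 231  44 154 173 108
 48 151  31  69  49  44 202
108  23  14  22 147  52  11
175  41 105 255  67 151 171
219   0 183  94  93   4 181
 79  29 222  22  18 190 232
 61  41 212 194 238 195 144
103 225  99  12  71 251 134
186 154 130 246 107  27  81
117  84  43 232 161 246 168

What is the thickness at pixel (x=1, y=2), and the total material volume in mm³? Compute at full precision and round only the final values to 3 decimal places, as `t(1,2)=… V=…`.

span = t_max - t_min = 3.54 - 0.41 = 3.130
L(1,2) = 157, L_eff = 1 - 157/255 = 0.384314 (inverted)
t(1,2) = 3.54 - 3.130·0.384314 = 2.337
Σt over all 12·7 pixels = 858923/5100 ≈ 168.4162745
V = pitch²·Σt = 1.25²·858923/5100 = 263.150

t(1,2)=2.337 V=263.150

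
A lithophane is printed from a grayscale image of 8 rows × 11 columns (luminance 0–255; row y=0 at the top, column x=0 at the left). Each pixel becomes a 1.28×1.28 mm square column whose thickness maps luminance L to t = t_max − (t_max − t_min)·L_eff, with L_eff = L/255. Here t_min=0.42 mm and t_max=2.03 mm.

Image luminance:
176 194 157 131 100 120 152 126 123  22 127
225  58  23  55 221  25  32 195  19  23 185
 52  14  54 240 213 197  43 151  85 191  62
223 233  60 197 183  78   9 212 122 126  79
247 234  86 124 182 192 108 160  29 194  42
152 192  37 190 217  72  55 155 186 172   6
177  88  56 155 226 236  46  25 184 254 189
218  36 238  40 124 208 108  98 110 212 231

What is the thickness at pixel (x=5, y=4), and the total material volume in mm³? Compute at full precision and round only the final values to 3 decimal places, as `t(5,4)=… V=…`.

span = t_max - t_min = 2.03 - 0.42 = 1.610
L(5,4) = 192, L_eff = 192/255 = 0.752941
t(5,4) = 2.03 - 1.610·0.752941 = 0.818
Σt over all 8·11 pixels = 223923/2125 ≈ 105.3755294
V = pitch²·Σt = 1.28²·223923/2125 = 172.647

t(5,4)=0.818 V=172.647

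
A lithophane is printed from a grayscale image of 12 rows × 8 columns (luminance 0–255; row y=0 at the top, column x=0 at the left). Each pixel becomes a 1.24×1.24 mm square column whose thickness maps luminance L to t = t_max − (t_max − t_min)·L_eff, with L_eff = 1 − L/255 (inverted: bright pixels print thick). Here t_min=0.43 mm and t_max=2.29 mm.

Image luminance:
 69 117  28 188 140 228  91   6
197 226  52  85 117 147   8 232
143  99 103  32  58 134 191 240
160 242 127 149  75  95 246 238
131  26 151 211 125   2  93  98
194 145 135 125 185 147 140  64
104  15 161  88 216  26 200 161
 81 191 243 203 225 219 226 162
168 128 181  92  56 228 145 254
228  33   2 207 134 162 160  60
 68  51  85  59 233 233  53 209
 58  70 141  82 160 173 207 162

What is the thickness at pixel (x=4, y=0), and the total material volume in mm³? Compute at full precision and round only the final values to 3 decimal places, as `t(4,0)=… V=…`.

t(4,0)=1.451 V=209.699

span = t_max - t_min = 2.29 - 0.43 = 1.860
L(4,0) = 140, L_eff = 1 - 140/255 = 0.450980 (inverted)
t(4,0) = 2.29 - 1.860·0.450980 = 1.451
Σt over all 12·8 pixels = 289809/2125 ≈ 136.3807059
V = pitch²·Σt = 1.24²·289809/2125 = 209.699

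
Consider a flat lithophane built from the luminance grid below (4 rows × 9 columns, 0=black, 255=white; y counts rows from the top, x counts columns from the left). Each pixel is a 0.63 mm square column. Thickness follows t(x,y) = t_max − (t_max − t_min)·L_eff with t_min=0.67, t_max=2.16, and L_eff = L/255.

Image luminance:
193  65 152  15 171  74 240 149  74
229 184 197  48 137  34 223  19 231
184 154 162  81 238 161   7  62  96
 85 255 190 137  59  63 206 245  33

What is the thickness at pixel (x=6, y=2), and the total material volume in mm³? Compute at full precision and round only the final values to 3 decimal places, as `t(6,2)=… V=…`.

t(6,2)=2.119 V=19.608

span = t_max - t_min = 2.16 - 0.67 = 1.490
L(6,2) = 7, L_eff = 7/255 = 0.027451
t(6,2) = 2.16 - 1.490·0.027451 = 2.119
Σt over all 4·9 pixels = 1259783/25500 ≈ 49.4032549
V = pitch²·Σt = 0.63²·1259783/25500 = 19.608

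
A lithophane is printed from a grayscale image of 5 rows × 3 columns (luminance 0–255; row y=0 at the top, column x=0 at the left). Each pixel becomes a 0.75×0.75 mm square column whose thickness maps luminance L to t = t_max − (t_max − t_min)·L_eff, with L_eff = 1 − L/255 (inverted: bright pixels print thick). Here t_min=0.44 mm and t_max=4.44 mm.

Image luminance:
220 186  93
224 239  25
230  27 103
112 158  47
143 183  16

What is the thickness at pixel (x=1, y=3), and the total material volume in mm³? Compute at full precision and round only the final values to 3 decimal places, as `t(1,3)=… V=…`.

span = t_max - t_min = 4.44 - 0.44 = 4.000
L(1,3) = 158, L_eff = 1 - 158/255 = 0.380392 (inverted)
t(1,3) = 4.44 - 4.000·0.380392 = 2.918
Σt over all 5·3 pixels = 571/15 ≈ 38.0666667
V = pitch²·Σt = 0.75²·571/15 = 21.413

t(1,3)=2.918 V=21.413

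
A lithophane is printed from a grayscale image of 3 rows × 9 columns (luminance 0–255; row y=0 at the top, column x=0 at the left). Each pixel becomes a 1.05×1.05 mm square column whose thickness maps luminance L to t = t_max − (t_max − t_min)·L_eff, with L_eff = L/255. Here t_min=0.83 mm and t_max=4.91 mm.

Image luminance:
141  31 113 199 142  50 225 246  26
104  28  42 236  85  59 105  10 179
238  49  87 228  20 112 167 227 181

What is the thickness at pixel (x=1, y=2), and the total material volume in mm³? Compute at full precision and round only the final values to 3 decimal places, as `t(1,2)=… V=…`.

t(1,2)=4.126 V=87.417

span = t_max - t_min = 4.91 - 0.83 = 4.080
L(1,2) = 49, L_eff = 49/255 = 0.192157
t(1,2) = 4.91 - 4.080·0.192157 = 4.126
Σt over all 3·9 pixels = 79.29
V = pitch²·Σt = 1.05²·79.29 = 87.417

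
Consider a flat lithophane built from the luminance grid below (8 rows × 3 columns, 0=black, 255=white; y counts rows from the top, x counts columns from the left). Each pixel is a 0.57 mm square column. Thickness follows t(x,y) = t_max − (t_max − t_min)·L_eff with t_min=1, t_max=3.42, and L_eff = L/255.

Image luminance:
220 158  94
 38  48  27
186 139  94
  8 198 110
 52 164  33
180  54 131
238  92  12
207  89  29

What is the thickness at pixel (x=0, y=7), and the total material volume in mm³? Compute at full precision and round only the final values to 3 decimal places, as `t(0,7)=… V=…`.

t(0,7)=1.456 V=18.648

span = t_max - t_min = 3.42 - 1 = 2.420
L(0,7) = 207, L_eff = 207/255 = 0.811765
t(0,7) = 3.42 - 2.420·0.811765 = 1.456
Σt over all 8·3 pixels = 57.396
V = pitch²·Σt = 0.57²·57.396 = 18.648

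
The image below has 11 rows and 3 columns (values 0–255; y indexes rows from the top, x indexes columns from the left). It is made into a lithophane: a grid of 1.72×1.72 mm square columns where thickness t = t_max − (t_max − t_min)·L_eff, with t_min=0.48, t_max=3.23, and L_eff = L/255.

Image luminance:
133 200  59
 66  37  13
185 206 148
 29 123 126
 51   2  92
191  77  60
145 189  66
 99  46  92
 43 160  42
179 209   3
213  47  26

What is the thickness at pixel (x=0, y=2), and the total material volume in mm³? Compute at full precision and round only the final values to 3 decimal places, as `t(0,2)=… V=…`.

t(0,2)=1.235 V=208.233

span = t_max - t_min = 3.23 - 0.48 = 2.750
L(0,2) = 185, L_eff = 185/255 = 0.725490
t(0,2) = 3.23 - 2.750·0.725490 = 1.235
Σt over all 11·3 pixels = 59829/850 ≈ 70.3870588
V = pitch²·Σt = 1.72²·59829/850 = 208.233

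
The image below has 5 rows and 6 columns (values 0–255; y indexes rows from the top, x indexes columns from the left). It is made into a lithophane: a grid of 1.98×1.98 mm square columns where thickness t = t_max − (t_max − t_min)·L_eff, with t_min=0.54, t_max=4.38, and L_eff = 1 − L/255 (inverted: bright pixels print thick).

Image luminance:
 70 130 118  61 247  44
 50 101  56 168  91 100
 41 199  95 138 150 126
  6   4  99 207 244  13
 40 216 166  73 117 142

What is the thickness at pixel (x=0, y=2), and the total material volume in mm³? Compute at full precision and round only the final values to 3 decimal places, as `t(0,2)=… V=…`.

t(0,2)=1.157 V=259.040

span = t_max - t_min = 4.38 - 0.54 = 3.840
L(0,2) = 41, L_eff = 1 - 41/255 = 0.839216 (inverted)
t(0,2) = 4.38 - 3.840·0.839216 = 1.157
Σt over all 5·6 pixels = 140409/2125 ≈ 66.0748235
V = pitch²·Σt = 1.98²·140409/2125 = 259.040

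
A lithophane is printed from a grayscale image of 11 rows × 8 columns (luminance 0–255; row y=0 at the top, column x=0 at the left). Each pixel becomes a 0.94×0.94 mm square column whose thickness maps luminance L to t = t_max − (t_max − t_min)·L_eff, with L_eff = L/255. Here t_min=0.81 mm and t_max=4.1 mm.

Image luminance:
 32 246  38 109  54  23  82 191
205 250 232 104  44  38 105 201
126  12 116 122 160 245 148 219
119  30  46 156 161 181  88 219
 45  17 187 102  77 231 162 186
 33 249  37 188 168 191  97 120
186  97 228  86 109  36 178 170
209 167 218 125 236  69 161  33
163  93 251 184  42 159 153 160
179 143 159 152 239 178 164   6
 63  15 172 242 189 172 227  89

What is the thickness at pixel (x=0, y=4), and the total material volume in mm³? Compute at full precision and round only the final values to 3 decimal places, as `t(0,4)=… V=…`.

t(0,4)=3.519 V=180.929

span = t_max - t_min = 4.1 - 0.81 = 3.290
L(0,4) = 45, L_eff = 45/255 = 0.176471
t(0,4) = 4.1 - 3.290·0.176471 = 3.519
Σt over all 11·8 pixels = 2610737/12750 ≈ 204.7636863
V = pitch²·Σt = 0.94²·2610737/12750 = 180.929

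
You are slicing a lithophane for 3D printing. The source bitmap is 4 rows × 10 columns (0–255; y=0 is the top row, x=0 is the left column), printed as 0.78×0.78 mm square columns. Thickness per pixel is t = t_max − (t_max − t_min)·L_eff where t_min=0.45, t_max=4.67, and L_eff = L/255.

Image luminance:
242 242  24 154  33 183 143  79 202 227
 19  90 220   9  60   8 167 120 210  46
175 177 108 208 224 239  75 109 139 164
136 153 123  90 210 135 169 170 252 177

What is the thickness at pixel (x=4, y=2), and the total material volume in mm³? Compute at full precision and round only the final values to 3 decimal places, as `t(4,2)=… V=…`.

span = t_max - t_min = 4.67 - 0.45 = 4.220
L(4,2) = 224, L_eff = 224/255 = 0.878431
t(4,2) = 4.67 - 4.220·0.878431 = 0.963
Σt over all 4·10 pixels = 1176679/12750 ≈ 92.2885490
V = pitch²·Σt = 0.78²·1176679/12750 = 56.148

t(4,2)=0.963 V=56.148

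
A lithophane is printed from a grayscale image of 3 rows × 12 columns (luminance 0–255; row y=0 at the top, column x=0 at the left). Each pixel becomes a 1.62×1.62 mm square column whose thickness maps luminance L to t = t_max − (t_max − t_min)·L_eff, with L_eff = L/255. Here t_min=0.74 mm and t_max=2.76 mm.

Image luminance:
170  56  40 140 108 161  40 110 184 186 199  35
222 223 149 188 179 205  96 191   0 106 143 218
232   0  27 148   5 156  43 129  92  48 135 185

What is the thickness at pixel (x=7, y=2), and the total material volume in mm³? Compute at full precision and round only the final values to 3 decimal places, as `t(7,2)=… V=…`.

t(7,2)=1.738 V=166.190

span = t_max - t_min = 2.76 - 0.74 = 2.020
L(7,2) = 129, L_eff = 129/255 = 0.505882
t(7,2) = 2.76 - 2.020·0.505882 = 1.738
Σt over all 3·12 pixels = 807391/12750 ≈ 63.3247843
V = pitch²·Σt = 1.62²·807391/12750 = 166.190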